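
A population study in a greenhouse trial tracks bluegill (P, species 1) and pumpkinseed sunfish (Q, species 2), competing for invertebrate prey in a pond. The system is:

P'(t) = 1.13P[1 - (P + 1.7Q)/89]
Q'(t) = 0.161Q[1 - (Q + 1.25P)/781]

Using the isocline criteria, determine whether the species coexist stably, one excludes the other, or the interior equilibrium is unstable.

species 2 excludes species 1

Compare the nullcline intercepts: K1/α12 = 89/1.7 = 52.4 < K2 = 781; K2/α21 = 781/1.25 = 625 > K1 = 89.
Since the inequalities point opposite ways, species 2 can invade but species 1 cannot.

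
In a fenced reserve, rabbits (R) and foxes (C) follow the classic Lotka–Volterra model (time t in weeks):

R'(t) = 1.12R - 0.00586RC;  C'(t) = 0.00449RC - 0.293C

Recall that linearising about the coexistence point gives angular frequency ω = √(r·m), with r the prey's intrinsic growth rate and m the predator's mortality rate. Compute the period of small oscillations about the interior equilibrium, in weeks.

T ≈ 11 weeks

Here r = 1.12 and m = 0.293, so r·m = 0.328.
ω = √0.328 = 0.573 per week, hence T = 2π/ω ≈ 11 weeks.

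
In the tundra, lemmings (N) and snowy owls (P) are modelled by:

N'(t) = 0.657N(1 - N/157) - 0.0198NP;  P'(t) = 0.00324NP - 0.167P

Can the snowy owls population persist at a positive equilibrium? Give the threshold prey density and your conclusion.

The predator equation gives dP/dt > 0 only when N > 0.167/0.00324 = 51.5.
Without the predator, N → K = 157. Since 157 > 51.5, the predator can invade and persist.

Threshold N = 51.5; K > 51.5, so yes, the predator persists.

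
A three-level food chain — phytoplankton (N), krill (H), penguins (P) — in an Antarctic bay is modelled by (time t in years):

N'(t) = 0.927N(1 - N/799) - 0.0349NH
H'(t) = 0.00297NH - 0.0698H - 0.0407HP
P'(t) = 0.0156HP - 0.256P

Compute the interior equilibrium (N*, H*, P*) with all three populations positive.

N* ≈ 305, H* ≈ 16.4, P* ≈ 20.6

From dP/dt = 0: 0.0156H* = 0.256, so H* = 16.4.
From dN/dt = 0: 0.927(1 - N*/799) = 0.0349·16.4, giving N* = 799·(1 - 0.618) = 305.
From dH/dt = 0: 0.00297·305 - 0.0698 = 0.0407P*, so P* = 0.837/0.0407 = 20.6.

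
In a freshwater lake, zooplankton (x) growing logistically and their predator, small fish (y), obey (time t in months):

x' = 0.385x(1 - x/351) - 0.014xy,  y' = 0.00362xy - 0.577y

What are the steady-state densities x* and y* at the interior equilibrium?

x* ≈ 159, y* ≈ 15

From dy/dt = 0 with y > 0: 0.00362x* = 0.577, so x* = 159.
Substitute into dx/dt = 0: 0.385(1 - 159/351) = 0.014y*.
The bracket is 0.546, giving y* = 0.21/0.014 = 15.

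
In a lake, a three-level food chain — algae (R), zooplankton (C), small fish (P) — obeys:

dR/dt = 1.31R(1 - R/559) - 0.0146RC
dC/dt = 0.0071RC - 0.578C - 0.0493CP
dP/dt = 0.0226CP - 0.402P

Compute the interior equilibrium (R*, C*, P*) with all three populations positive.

From dP/dt = 0: 0.0226C* = 0.402, so C* = 17.8.
From dR/dt = 0: 1.31(1 - R*/559) = 0.0146·17.8, giving R* = 559·(1 - 0.198) = 448.
From dC/dt = 0: 0.0071·448 - 0.578 = 0.0493P*, so P* = 2.6/0.0493 = 52.8.

R* ≈ 448, C* ≈ 17.8, P* ≈ 52.8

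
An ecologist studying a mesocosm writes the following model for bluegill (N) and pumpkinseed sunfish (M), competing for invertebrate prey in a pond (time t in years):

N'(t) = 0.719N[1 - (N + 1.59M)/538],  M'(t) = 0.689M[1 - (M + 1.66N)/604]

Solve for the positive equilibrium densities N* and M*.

N* ≈ 258, M* ≈ 176

Setting both brackets to zero gives the nullclines N + 1.59M = 538 and 1.66N + M = 604.
Substituting M = 604 - 1.66N into the first: N(1 - 1.59·1.66) = 538 - 1.59·604.
So N* = -422/-1.64 = 258, and then M* = 604 - 1.66·258 = 176.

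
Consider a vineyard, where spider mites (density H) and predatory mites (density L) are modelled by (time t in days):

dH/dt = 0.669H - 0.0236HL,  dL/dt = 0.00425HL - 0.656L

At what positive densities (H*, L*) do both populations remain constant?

Set dL/dt = 0 with L > 0: 0.00425H - 0.656 = 0, so H* = 0.656/0.00425 = 154.
Set dH/dt = 0 with H > 0: 0.669 - 0.0236L = 0, so L* = 0.669/0.0236 = 28.3.

H* ≈ 154, L* ≈ 28.3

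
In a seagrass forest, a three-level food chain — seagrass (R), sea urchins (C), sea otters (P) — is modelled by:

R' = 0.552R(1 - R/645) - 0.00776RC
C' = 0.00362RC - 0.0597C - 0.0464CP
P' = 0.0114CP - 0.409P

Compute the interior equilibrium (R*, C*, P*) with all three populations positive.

From dP/dt = 0: 0.0114C* = 0.409, so C* = 35.9.
From dR/dt = 0: 0.552(1 - R*/645) = 0.00776·35.9, giving R* = 645·(1 - 0.504) = 320.
From dC/dt = 0: 0.00362·320 - 0.0597 = 0.0464P*, so P* = 1.1/0.0464 = 23.7.

R* ≈ 320, C* ≈ 35.9, P* ≈ 23.7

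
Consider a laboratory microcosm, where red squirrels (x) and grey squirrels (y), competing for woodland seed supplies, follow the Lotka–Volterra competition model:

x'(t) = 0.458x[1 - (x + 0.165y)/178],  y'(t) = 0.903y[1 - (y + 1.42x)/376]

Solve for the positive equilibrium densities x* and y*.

Setting both brackets to zero gives the nullclines x + 0.165y = 178 and 1.42x + y = 376.
Substituting y = 376 - 1.42x into the first: x(1 - 0.165·1.42) = 178 - 0.165·376.
So x* = 116/0.766 = 151, and then y* = 376 - 1.42·151 = 161.

x* ≈ 151, y* ≈ 161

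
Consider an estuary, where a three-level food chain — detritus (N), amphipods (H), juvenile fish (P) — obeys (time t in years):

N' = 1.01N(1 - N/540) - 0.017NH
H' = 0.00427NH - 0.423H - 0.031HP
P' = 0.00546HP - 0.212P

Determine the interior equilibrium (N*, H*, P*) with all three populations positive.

N* ≈ 187, H* ≈ 38.8, P* ≈ 12.1

From dP/dt = 0: 0.00546H* = 0.212, so H* = 38.8.
From dN/dt = 0: 1.01(1 - N*/540) = 0.017·38.8, giving N* = 540·(1 - 0.654) = 187.
From dH/dt = 0: 0.00427·187 - 0.423 = 0.031P*, so P* = 0.376/0.031 = 12.1.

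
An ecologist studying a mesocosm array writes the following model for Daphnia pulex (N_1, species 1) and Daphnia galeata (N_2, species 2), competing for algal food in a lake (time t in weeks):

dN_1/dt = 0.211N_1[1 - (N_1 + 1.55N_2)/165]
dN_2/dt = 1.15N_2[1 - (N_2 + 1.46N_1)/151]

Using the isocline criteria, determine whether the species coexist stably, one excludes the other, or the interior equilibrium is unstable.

unstable coexistence (outcome depends on initial conditions)

Compare the nullcline intercepts: K1/α12 = 165/1.55 = 106 < K2 = 151; K2/α21 = 151/1.46 = 103 < K1 = 165.
Since both are reversed, neither can invade when rare; the interior point is a saddle.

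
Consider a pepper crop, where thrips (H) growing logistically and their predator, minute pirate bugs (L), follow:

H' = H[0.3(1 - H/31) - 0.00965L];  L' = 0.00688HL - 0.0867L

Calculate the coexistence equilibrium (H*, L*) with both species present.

H* ≈ 12.6, L* ≈ 18.5

From dL/dt = 0 with L > 0: 0.00688H* = 0.0867, so H* = 12.6.
Substitute into dH/dt = 0: 0.3(1 - 12.6/31) = 0.00965L*.
The bracket is 0.593, giving L* = 0.178/0.00965 = 18.5.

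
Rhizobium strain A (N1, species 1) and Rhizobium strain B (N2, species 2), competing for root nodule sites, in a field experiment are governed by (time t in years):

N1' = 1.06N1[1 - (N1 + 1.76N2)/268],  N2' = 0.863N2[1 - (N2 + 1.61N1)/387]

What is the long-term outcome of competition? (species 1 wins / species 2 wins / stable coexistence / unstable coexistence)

unstable coexistence (outcome depends on initial conditions)

Compare the nullcline intercepts: K1/α12 = 268/1.76 = 152 < K2 = 387; K2/α21 = 387/1.61 = 240 < K1 = 268.
Since both are reversed, neither can invade when rare; the interior point is a saddle.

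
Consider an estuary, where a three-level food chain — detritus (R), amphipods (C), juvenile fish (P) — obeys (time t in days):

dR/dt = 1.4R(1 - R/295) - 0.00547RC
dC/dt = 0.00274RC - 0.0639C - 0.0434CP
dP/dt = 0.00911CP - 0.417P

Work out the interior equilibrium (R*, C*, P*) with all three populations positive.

R* ≈ 242, C* ≈ 45.8, P* ≈ 13.8

From dP/dt = 0: 0.00911C* = 0.417, so C* = 45.8.
From dR/dt = 0: 1.4(1 - R*/295) = 0.00547·45.8, giving R* = 295·(1 - 0.179) = 242.
From dC/dt = 0: 0.00274·242 - 0.0639 = 0.0434P*, so P* = 0.6/0.0434 = 13.8.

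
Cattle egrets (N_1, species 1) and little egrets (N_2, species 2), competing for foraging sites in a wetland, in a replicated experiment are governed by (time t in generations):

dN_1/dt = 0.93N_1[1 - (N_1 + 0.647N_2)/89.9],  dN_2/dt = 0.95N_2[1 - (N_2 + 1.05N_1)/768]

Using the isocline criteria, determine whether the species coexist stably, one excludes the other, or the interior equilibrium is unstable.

Compare the nullcline intercepts: K1/α12 = 89.9/0.647 = 139 < K2 = 768; K2/α21 = 768/1.05 = 731 > K1 = 89.9.
Since the inequalities point opposite ways, species 2 can invade but species 1 cannot.

species 2 excludes species 1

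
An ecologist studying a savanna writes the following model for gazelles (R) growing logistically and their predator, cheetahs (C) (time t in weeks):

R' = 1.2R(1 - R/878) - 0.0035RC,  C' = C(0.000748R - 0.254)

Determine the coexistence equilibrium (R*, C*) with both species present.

R* ≈ 340, C* ≈ 210

From dC/dt = 0 with C > 0: 0.000748R* = 0.254, so R* = 340.
Substitute into dR/dt = 0: 1.2(1 - 340/878) = 0.0035C*.
The bracket is 0.613, giving C* = 0.736/0.0035 = 210.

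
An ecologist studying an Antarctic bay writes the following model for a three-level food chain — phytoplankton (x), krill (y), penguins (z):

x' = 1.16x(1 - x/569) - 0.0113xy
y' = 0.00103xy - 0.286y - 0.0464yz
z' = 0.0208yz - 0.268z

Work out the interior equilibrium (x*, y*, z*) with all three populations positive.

x* ≈ 498, y* ≈ 12.9, z* ≈ 4.88

From dz/dt = 0: 0.0208y* = 0.268, so y* = 12.9.
From dx/dt = 0: 1.16(1 - x*/569) = 0.0113·12.9, giving x* = 569·(1 - 0.126) = 498.
From dy/dt = 0: 0.00103·498 - 0.286 = 0.0464z*, so z* = 0.227/0.0464 = 4.88.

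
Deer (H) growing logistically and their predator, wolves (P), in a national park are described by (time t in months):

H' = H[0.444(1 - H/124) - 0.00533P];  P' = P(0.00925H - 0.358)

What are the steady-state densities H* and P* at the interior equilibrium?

H* ≈ 38.7, P* ≈ 57.3

From dP/dt = 0 with P > 0: 0.00925H* = 0.358, so H* = 38.7.
Substitute into dH/dt = 0: 0.444(1 - 38.7/124) = 0.00533P*.
The bracket is 0.688, giving P* = 0.305/0.00533 = 57.3.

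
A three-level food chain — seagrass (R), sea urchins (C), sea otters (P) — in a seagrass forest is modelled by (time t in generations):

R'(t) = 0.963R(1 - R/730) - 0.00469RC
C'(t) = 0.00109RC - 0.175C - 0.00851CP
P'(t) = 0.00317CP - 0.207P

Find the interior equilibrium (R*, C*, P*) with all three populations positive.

R* ≈ 498, C* ≈ 65.3, P* ≈ 43.2

From dP/dt = 0: 0.00317C* = 0.207, so C* = 65.3.
From dR/dt = 0: 0.963(1 - R*/730) = 0.00469·65.3, giving R* = 730·(1 - 0.318) = 498.
From dC/dt = 0: 0.00109·498 - 0.175 = 0.00851P*, so P* = 0.368/0.00851 = 43.2.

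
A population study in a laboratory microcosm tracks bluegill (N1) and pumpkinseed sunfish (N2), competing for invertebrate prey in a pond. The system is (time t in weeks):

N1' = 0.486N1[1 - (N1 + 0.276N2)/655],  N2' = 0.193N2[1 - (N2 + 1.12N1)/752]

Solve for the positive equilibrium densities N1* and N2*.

Setting both brackets to zero gives the nullclines N1 + 0.276N2 = 655 and 1.12N1 + N2 = 752.
Substituting N2 = 752 - 1.12N1 into the first: N1(1 - 0.276·1.12) = 655 - 0.276·752.
So N1* = 447/0.691 = 648, and then N2* = 752 - 1.12·648 = 26.6.

N1* ≈ 648, N2* ≈ 26.6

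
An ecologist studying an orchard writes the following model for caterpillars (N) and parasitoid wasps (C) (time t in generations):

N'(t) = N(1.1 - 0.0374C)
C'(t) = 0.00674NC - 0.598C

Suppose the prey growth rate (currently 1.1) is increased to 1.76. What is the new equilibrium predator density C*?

At the interior fixed point, setting dN/dt = 0 with N > 0 fixes C* = (prey growth rate)/(NC coefficient) — independent of the other coefficients.
With the change, C* = 1.76/0.0374 = 47.1; it rises from 29.4.

C* ≈ 47.1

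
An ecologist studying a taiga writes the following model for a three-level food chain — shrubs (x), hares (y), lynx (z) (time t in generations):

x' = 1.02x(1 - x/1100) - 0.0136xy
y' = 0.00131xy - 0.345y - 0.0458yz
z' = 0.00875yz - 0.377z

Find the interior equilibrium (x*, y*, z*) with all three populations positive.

x* ≈ 468, y* ≈ 43.1, z* ≈ 5.86

From dz/dt = 0: 0.00875y* = 0.377, so y* = 43.1.
From dx/dt = 0: 1.02(1 - x*/1100) = 0.0136·43.1, giving x* = 1100·(1 - 0.574) = 468.
From dy/dt = 0: 0.00131·468 - 0.345 = 0.0458z*, so z* = 0.268/0.0458 = 5.86.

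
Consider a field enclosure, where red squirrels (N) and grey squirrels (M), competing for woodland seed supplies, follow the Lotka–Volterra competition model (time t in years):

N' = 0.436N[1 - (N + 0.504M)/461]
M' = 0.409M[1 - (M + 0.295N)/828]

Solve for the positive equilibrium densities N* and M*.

Setting both brackets to zero gives the nullclines N + 0.504M = 461 and 0.295N + M = 828.
Substituting M = 828 - 0.295N into the first: N(1 - 0.504·0.295) = 461 - 0.504·828.
So N* = 43.7/0.851 = 51.3, and then M* = 828 - 0.295·51.3 = 813.

N* ≈ 51.3, M* ≈ 813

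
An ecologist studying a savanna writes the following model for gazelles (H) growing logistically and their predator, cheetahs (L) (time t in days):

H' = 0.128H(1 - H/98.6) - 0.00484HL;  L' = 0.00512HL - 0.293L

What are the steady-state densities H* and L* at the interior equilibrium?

H* ≈ 57.2, L* ≈ 11.1

From dL/dt = 0 with L > 0: 0.00512H* = 0.293, so H* = 57.2.
Substitute into dH/dt = 0: 0.128(1 - 57.2/98.6) = 0.00484L*.
The bracket is 0.42, giving L* = 0.0537/0.00484 = 11.1.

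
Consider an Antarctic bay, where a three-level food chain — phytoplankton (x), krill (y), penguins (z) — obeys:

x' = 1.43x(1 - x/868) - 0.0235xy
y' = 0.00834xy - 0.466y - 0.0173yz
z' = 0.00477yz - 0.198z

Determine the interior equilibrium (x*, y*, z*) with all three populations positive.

x* ≈ 276, y* ≈ 41.5, z* ≈ 106

From dz/dt = 0: 0.00477y* = 0.198, so y* = 41.5.
From dx/dt = 0: 1.43(1 - x*/868) = 0.0235·41.5, giving x* = 868·(1 - 0.682) = 276.
From dy/dt = 0: 0.00834·276 - 0.466 = 0.0173z*, so z* = 1.83/0.0173 = 106.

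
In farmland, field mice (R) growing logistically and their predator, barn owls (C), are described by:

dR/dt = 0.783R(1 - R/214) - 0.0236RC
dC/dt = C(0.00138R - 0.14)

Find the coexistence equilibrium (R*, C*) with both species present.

From dC/dt = 0 with C > 0: 0.00138R* = 0.14, so R* = 101.
Substitute into dR/dt = 0: 0.783(1 - 101/214) = 0.0236C*.
The bracket is 0.526, giving C* = 0.412/0.0236 = 17.4.

R* ≈ 101, C* ≈ 17.4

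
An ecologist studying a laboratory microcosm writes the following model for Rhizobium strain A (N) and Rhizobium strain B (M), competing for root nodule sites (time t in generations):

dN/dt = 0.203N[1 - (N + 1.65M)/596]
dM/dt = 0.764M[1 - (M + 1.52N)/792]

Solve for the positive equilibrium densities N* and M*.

Setting both brackets to zero gives the nullclines N + 1.65M = 596 and 1.52N + M = 792.
Substituting M = 792 - 1.52N into the first: N(1 - 1.65·1.52) = 596 - 1.65·792.
So N* = -711/-1.51 = 471, and then M* = 792 - 1.52·471 = 75.5.

N* ≈ 471, M* ≈ 75.5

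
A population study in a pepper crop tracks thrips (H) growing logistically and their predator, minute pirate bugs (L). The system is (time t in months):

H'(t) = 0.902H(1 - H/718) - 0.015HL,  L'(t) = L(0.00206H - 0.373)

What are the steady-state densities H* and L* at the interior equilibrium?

From dL/dt = 0 with L > 0: 0.00206H* = 0.373, so H* = 181.
Substitute into dH/dt = 0: 0.902(1 - 181/718) = 0.015L*.
The bracket is 0.748, giving L* = 0.675/0.015 = 45.

H* ≈ 181, L* ≈ 45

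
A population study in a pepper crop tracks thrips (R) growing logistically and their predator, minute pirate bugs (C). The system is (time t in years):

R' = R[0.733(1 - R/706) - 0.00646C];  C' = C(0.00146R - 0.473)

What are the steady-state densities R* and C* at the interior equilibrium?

From dC/dt = 0 with C > 0: 0.00146R* = 0.473, so R* = 324.
Substitute into dR/dt = 0: 0.733(1 - 324/706) = 0.00646C*.
The bracket is 0.541, giving C* = 0.397/0.00646 = 61.4.

R* ≈ 324, C* ≈ 61.4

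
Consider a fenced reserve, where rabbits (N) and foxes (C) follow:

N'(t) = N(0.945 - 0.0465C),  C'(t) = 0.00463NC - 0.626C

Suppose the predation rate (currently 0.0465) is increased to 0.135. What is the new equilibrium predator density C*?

At the interior fixed point, setting dN/dt = 0 with N > 0 fixes C* = (prey growth rate)/(NC coefficient) — independent of the other coefficients.
With the change, C* = 0.945/0.135 = 7; it falls from 20.3.

C* ≈ 7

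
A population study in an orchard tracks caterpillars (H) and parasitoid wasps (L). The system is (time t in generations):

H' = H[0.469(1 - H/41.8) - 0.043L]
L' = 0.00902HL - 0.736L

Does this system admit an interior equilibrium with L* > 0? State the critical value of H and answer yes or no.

Threshold H = 81.6; K < 81.6, so no, the predator goes extinct.

The predator equation gives dL/dt > 0 only when H > 0.736/0.00902 = 81.6.
Without the predator, H → K = 41.8. Since 41.8 < 81.6, the predator cannot invade.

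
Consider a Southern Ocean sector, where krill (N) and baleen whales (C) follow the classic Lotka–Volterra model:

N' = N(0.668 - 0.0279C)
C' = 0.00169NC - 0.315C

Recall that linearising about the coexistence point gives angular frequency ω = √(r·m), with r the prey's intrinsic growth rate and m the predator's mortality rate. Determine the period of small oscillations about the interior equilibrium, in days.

Here r = 0.668 and m = 0.315, so r·m = 0.21.
ω = √0.21 = 0.459 per day, hence T = 2π/ω ≈ 13.7 days.

T ≈ 13.7 days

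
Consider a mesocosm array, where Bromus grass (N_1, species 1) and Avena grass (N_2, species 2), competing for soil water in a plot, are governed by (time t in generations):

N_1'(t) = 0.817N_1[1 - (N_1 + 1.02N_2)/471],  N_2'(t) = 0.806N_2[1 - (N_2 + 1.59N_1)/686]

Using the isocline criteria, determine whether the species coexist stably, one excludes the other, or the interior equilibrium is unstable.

unstable coexistence (outcome depends on initial conditions)

Compare the nullcline intercepts: K1/α12 = 471/1.02 = 462 < K2 = 686; K2/α21 = 686/1.59 = 431 < K1 = 471.
Since both are reversed, neither can invade when rare; the interior point is a saddle.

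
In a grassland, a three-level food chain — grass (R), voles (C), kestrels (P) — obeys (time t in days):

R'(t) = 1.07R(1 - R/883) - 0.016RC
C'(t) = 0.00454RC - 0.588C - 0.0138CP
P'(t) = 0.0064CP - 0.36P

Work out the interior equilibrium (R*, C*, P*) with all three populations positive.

R* ≈ 140, C* ≈ 56.2, P* ≈ 3.54

From dP/dt = 0: 0.0064C* = 0.36, so C* = 56.2.
From dR/dt = 0: 1.07(1 - R*/883) = 0.016·56.2, giving R* = 883·(1 - 0.841) = 140.
From dC/dt = 0: 0.00454·140 - 0.588 = 0.0138P*, so P* = 0.0489/0.0138 = 3.54.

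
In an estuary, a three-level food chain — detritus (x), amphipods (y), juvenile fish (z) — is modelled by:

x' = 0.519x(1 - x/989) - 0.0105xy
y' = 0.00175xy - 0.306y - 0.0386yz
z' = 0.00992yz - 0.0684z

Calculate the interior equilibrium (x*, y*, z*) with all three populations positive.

From dz/dt = 0: 0.00992y* = 0.0684, so y* = 6.9.
From dx/dt = 0: 0.519(1 - x*/989) = 0.0105·6.9, giving x* = 989·(1 - 0.139) = 851.
From dy/dt = 0: 0.00175·851 - 0.306 = 0.0386z*, so z* = 1.18/0.0386 = 30.7.

x* ≈ 851, y* ≈ 6.9, z* ≈ 30.7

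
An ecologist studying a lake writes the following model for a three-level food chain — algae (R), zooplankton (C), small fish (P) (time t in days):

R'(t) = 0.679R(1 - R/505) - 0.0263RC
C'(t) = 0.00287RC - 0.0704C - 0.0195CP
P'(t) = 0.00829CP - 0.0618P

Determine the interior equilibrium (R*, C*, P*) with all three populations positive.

R* ≈ 359, C* ≈ 7.45, P* ≈ 49.3

From dP/dt = 0: 0.00829C* = 0.0618, so C* = 7.45.
From dR/dt = 0: 0.679(1 - R*/505) = 0.0263·7.45, giving R* = 505·(1 - 0.289) = 359.
From dC/dt = 0: 0.00287·359 - 0.0704 = 0.0195P*, so P* = 0.96/0.0195 = 49.3.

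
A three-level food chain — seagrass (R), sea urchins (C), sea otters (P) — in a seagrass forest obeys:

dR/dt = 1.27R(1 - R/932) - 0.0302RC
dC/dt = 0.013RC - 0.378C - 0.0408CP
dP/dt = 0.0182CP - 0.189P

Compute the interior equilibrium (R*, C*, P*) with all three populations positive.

R* ≈ 702, C* ≈ 10.4, P* ≈ 214

From dP/dt = 0: 0.0182C* = 0.189, so C* = 10.4.
From dR/dt = 0: 1.27(1 - R*/932) = 0.0302·10.4, giving R* = 932·(1 - 0.247) = 702.
From dC/dt = 0: 0.013·702 - 0.378 = 0.0408P*, so P* = 8.75/0.0408 = 214.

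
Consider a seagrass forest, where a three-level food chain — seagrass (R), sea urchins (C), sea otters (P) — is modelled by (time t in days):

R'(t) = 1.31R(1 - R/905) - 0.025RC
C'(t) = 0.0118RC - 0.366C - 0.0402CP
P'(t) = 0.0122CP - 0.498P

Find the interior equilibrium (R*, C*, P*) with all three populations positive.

From dP/dt = 0: 0.0122C* = 0.498, so C* = 40.8.
From dR/dt = 0: 1.31(1 - R*/905) = 0.025·40.8, giving R* = 905·(1 - 0.779) = 200.
From dC/dt = 0: 0.0118·200 - 0.366 = 0.0402P*, so P* = 1.99/0.0402 = 49.6.

R* ≈ 200, C* ≈ 40.8, P* ≈ 49.6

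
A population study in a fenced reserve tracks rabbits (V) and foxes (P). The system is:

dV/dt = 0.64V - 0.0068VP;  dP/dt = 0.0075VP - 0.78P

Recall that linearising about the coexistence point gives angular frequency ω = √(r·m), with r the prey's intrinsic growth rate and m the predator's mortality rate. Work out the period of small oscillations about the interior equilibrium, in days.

Here r = 0.64 and m = 0.78, so r·m = 0.499.
ω = √0.499 = 0.707 per day, hence T = 2π/ω ≈ 8.89 days.

T ≈ 8.89 days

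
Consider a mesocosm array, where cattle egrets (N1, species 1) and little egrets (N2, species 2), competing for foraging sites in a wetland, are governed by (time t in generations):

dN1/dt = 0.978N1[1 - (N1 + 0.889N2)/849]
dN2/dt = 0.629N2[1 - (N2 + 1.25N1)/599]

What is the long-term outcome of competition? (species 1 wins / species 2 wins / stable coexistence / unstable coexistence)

Compare the nullcline intercepts: K1/α12 = 849/0.889 = 955 > K2 = 599; K2/α21 = 599/1.25 = 479 < K1 = 849.
Since the inequalities point opposite ways, species 1 can invade but species 2 cannot.

species 1 excludes species 2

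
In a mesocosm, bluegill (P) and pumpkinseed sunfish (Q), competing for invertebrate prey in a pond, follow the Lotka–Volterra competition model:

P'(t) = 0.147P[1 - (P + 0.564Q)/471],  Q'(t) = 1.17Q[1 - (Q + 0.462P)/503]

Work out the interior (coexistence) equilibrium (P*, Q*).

Setting both brackets to zero gives the nullclines P + 0.564Q = 471 and 0.462P + Q = 503.
Substituting Q = 503 - 0.462P into the first: P(1 - 0.564·0.462) = 471 - 0.564·503.
So P* = 187/0.739 = 253, and then Q* = 503 - 0.462·253 = 386.

P* ≈ 253, Q* ≈ 386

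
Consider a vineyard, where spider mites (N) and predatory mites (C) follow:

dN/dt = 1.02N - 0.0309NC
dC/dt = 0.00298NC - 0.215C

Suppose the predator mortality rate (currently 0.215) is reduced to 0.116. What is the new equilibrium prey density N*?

At the interior fixed point, setting dC/dt = 0 with C > 0 fixes N* = (predator death rate)/(NC coefficient) — independent of the other coefficients.
With the change, N* = 0.116/0.00298 = 38.9; it falls from 72.1.

N* ≈ 38.9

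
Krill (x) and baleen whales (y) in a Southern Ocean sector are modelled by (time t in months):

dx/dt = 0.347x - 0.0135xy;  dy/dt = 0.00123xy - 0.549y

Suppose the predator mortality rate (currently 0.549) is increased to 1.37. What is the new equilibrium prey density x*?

x* ≈ 1110

At the interior fixed point, setting dy/dt = 0 with y > 0 fixes x* = (predator death rate)/(xy coefficient) — independent of the other coefficients.
With the change, x* = 1.37/0.00123 = 1110; it rises from 446.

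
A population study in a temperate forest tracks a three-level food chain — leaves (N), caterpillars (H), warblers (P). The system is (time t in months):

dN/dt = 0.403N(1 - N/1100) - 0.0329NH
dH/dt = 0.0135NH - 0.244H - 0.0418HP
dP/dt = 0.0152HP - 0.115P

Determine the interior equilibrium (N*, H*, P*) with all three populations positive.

From dP/dt = 0: 0.0152H* = 0.115, so H* = 7.57.
From dN/dt = 0: 0.403(1 - N*/1100) = 0.0329·7.57, giving N* = 1100·(1 - 0.618) = 421.
From dH/dt = 0: 0.0135·421 - 0.244 = 0.0418P*, so P* = 5.43/0.0418 = 130.

N* ≈ 421, H* ≈ 7.57, P* ≈ 130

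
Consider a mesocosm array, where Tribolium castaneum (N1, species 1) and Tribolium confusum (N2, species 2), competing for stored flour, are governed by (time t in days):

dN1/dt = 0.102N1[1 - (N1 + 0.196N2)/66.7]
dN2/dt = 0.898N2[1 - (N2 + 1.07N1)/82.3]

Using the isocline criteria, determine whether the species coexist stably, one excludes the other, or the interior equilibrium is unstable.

stable coexistence

Compare the nullcline intercepts: K1/α12 = 66.7/0.196 = 340 > K2 = 82.3; K2/α21 = 82.3/1.07 = 76.9 > K1 = 66.7.
Since both inequalities hold, each species can invade when rare, so the interior equilibrium is stable.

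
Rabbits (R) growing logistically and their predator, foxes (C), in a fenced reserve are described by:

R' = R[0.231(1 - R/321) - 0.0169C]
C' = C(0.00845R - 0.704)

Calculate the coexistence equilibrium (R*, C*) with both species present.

From dC/dt = 0 with C > 0: 0.00845R* = 0.704, so R* = 83.3.
Substitute into dR/dt = 0: 0.231(1 - 83.3/321) = 0.0169C*.
The bracket is 0.74, giving C* = 0.171/0.0169 = 10.1.

R* ≈ 83.3, C* ≈ 10.1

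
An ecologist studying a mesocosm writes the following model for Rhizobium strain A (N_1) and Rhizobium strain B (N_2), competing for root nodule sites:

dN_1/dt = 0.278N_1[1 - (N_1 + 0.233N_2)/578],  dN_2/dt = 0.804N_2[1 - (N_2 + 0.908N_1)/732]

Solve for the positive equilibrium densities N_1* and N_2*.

Setting both brackets to zero gives the nullclines N_1 + 0.233N_2 = 578 and 0.908N_1 + N_2 = 732.
Substituting N_2 = 732 - 0.908N_1 into the first: N_1(1 - 0.233·0.908) = 578 - 0.233·732.
So N_1* = 407/0.788 = 517, and then N_2* = 732 - 0.908·517 = 263.

N_1* ≈ 517, N_2* ≈ 263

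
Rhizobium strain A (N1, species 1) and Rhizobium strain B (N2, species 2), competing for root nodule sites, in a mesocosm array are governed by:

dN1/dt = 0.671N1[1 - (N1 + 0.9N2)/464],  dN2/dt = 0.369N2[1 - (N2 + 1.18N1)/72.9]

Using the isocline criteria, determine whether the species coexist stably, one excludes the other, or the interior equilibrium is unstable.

Compare the nullcline intercepts: K1/α12 = 464/0.9 = 516 > K2 = 72.9; K2/α21 = 72.9/1.18 = 61.8 < K1 = 464.
Since the inequalities point opposite ways, species 1 can invade but species 2 cannot.

species 1 excludes species 2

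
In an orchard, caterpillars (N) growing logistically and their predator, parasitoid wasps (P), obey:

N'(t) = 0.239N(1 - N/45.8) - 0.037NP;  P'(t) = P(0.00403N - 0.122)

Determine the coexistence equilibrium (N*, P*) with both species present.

N* ≈ 30.3, P* ≈ 2.19

From dP/dt = 0 with P > 0: 0.00403N* = 0.122, so N* = 30.3.
Substitute into dN/dt = 0: 0.239(1 - 30.3/45.8) = 0.037P*.
The bracket is 0.339, giving P* = 0.081/0.037 = 2.19.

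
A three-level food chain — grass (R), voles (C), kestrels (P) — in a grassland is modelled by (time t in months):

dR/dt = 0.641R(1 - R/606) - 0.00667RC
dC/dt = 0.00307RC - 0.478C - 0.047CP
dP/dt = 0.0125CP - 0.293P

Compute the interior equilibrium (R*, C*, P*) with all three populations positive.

From dP/dt = 0: 0.0125C* = 0.293, so C* = 23.4.
From dR/dt = 0: 0.641(1 - R*/606) = 0.00667·23.4, giving R* = 606·(1 - 0.244) = 458.
From dC/dt = 0: 0.00307·458 - 0.478 = 0.047P*, so P* = 0.929/0.047 = 19.8.

R* ≈ 458, C* ≈ 23.4, P* ≈ 19.8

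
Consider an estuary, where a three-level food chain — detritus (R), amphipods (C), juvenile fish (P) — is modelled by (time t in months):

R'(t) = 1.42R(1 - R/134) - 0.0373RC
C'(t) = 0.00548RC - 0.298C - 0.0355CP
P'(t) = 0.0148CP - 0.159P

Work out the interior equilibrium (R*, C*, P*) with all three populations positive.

From dP/dt = 0: 0.0148C* = 0.159, so C* = 10.7.
From dR/dt = 0: 1.42(1 - R*/134) = 0.0373·10.7, giving R* = 134·(1 - 0.282) = 96.2.
From dC/dt = 0: 0.00548·96.2 - 0.298 = 0.0355P*, so P* = 0.229/0.0355 = 6.45.

R* ≈ 96.2, C* ≈ 10.7, P* ≈ 6.45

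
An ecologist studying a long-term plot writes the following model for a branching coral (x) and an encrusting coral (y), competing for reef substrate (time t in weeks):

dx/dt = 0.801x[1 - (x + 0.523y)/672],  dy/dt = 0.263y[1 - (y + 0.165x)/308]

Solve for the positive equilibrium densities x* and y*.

Setting both brackets to zero gives the nullclines x + 0.523y = 672 and 0.165x + y = 308.
Substituting y = 308 - 0.165x into the first: x(1 - 0.523·0.165) = 672 - 0.523·308.
So x* = 511/0.914 = 559, and then y* = 308 - 0.165·559 = 216.

x* ≈ 559, y* ≈ 216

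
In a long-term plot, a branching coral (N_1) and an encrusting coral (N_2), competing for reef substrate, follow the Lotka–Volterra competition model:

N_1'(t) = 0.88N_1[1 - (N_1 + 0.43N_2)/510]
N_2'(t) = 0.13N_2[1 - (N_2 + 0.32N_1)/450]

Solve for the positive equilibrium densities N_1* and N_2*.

Setting both brackets to zero gives the nullclines N_1 + 0.43N_2 = 510 and 0.32N_1 + N_2 = 450.
Substituting N_2 = 450 - 0.32N_1 into the first: N_1(1 - 0.43·0.32) = 510 - 0.43·450.
So N_1* = 316/0.862 = 367, and then N_2* = 450 - 0.32·367 = 333.

N_1* ≈ 367, N_2* ≈ 333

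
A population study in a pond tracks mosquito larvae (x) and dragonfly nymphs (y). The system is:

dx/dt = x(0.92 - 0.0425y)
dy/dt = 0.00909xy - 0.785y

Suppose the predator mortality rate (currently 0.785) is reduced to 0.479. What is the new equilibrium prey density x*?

At the interior fixed point, setting dy/dt = 0 with y > 0 fixes x* = (predator death rate)/(xy coefficient) — independent of the other coefficients.
With the change, x* = 0.479/0.00909 = 52.7; it falls from 86.4.

x* ≈ 52.7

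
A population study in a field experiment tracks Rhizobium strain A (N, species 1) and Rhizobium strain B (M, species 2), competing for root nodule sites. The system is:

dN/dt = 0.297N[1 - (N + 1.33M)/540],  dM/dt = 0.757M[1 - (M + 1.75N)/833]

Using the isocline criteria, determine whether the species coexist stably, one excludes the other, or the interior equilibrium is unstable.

Compare the nullcline intercepts: K1/α12 = 540/1.33 = 406 < K2 = 833; K2/α21 = 833/1.75 = 476 < K1 = 540.
Since both are reversed, neither can invade when rare; the interior point is a saddle.

unstable coexistence (outcome depends on initial conditions)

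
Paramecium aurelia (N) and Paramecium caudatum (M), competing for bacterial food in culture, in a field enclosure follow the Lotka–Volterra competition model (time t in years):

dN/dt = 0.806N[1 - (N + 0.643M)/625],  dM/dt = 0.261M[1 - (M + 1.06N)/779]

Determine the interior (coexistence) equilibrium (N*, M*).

Setting both brackets to zero gives the nullclines N + 0.643M = 625 and 1.06N + M = 779.
Substituting M = 779 - 1.06N into the first: N(1 - 0.643·1.06) = 625 - 0.643·779.
So N* = 124/0.318 = 390, and then M* = 779 - 1.06·390 = 366.

N* ≈ 390, M* ≈ 366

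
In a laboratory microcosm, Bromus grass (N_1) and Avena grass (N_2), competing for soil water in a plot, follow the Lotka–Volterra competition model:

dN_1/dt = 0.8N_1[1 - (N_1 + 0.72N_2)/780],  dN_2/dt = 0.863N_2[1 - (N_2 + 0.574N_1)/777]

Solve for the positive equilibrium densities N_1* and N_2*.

Setting both brackets to zero gives the nullclines N_1 + 0.72N_2 = 780 and 0.574N_1 + N_2 = 777.
Substituting N_2 = 777 - 0.574N_1 into the first: N_1(1 - 0.72·0.574) = 780 - 0.72·777.
So N_1* = 221/0.587 = 376, and then N_2* = 777 - 0.574·376 = 561.

N_1* ≈ 376, N_2* ≈ 561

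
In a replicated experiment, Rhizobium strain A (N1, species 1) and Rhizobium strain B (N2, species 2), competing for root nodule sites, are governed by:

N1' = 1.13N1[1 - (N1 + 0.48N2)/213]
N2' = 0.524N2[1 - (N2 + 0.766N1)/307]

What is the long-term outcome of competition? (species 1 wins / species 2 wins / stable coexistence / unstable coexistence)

Compare the nullcline intercepts: K1/α12 = 213/0.48 = 444 > K2 = 307; K2/α21 = 307/0.766 = 401 > K1 = 213.
Since both inequalities hold, each species can invade when rare, so the interior equilibrium is stable.

stable coexistence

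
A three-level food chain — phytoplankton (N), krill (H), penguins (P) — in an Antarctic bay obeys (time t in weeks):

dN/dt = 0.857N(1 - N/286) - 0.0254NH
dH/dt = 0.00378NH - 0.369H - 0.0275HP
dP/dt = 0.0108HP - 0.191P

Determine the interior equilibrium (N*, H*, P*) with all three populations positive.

From dP/dt = 0: 0.0108H* = 0.191, so H* = 17.7.
From dN/dt = 0: 0.857(1 - N*/286) = 0.0254·17.7, giving N* = 286·(1 - 0.524) = 136.
From dH/dt = 0: 0.00378·136 - 0.369 = 0.0275P*, so P* = 0.145/0.0275 = 5.29.

N* ≈ 136, H* ≈ 17.7, P* ≈ 5.29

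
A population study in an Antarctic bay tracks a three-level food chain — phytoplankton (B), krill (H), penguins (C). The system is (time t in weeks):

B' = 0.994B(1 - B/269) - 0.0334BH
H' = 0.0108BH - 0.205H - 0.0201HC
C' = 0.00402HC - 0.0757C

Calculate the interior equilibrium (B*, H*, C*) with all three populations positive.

From dC/dt = 0: 0.00402H* = 0.0757, so H* = 18.8.
From dB/dt = 0: 0.994(1 - B*/269) = 0.0334·18.8, giving B* = 269·(1 - 0.633) = 98.8.
From dH/dt = 0: 0.0108·98.8 - 0.205 = 0.0201C*, so C* = 0.862/0.0201 = 42.9.

B* ≈ 98.8, H* ≈ 18.8, C* ≈ 42.9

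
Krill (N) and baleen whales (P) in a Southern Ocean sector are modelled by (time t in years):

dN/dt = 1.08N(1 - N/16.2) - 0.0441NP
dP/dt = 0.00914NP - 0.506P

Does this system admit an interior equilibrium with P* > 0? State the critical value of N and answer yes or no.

Threshold N = 55.4; K < 55.4, so no, the predator goes extinct.

The predator equation gives dP/dt > 0 only when N > 0.506/0.00914 = 55.4.
Without the predator, N → K = 16.2. Since 16.2 < 55.4, the predator cannot invade.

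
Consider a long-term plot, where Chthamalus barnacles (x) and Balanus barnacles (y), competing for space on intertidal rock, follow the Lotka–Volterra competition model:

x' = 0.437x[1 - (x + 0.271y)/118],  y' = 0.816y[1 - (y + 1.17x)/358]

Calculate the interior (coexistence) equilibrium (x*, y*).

Setting both brackets to zero gives the nullclines x + 0.271y = 118 and 1.17x + y = 358.
Substituting y = 358 - 1.17x into the first: x(1 - 0.271·1.17) = 118 - 0.271·358.
So x* = 21/0.683 = 30.7, and then y* = 358 - 1.17·30.7 = 322.

x* ≈ 30.7, y* ≈ 322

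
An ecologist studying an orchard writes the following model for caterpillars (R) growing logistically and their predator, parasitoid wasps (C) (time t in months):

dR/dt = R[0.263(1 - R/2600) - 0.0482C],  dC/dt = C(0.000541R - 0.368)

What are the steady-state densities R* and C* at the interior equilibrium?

From dC/dt = 0 with C > 0: 0.000541R* = 0.368, so R* = 680.
Substitute into dR/dt = 0: 0.263(1 - 680/2600) = 0.0482C*.
The bracket is 0.738, giving C* = 0.194/0.0482 = 4.03.

R* ≈ 680, C* ≈ 4.03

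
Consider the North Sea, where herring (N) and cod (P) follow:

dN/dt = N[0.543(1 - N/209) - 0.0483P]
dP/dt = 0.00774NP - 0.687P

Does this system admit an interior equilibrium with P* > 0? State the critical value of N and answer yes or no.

The predator equation gives dP/dt > 0 only when N > 0.687/0.00774 = 88.8.
Without the predator, N → K = 209. Since 209 > 88.8, the predator can invade and persist.

Threshold N = 88.8; K > 88.8, so yes, the predator persists.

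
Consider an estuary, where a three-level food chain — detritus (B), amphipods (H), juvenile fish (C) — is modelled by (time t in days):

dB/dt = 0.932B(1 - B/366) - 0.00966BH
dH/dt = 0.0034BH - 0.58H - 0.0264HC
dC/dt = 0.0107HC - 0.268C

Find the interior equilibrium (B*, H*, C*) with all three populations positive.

B* ≈ 271, H* ≈ 25, C* ≈ 12.9

From dC/dt = 0: 0.0107H* = 0.268, so H* = 25.
From dB/dt = 0: 0.932(1 - B*/366) = 0.00966·25, giving B* = 366·(1 - 0.26) = 271.
From dH/dt = 0: 0.0034·271 - 0.58 = 0.0264C*, so C* = 0.341/0.0264 = 12.9.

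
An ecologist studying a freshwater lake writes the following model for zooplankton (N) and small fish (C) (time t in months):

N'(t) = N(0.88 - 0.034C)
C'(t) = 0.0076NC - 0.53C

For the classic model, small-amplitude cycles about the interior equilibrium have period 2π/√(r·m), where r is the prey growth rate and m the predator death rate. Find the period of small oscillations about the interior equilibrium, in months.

Here r = 0.88 and m = 0.53, so r·m = 0.466.
ω = √0.466 = 0.683 per month, hence T = 2π/ω ≈ 9.2 months.

T ≈ 9.2 months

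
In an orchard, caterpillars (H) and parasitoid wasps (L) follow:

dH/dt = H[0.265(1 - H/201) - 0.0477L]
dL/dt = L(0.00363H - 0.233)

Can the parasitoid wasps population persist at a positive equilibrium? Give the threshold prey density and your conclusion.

Threshold H = 64.2; K > 64.2, so yes, the predator persists.

The predator equation gives dL/dt > 0 only when H > 0.233/0.00363 = 64.2.
Without the predator, H → K = 201. Since 201 > 64.2, the predator can invade and persist.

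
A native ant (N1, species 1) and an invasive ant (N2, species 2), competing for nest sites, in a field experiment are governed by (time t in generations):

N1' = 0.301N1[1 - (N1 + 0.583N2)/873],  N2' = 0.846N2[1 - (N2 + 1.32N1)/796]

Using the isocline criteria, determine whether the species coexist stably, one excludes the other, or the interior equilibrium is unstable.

Compare the nullcline intercepts: K1/α12 = 873/0.583 = 1500 > K2 = 796; K2/α21 = 796/1.32 = 603 < K1 = 873.
Since the inequalities point opposite ways, species 1 can invade but species 2 cannot.

species 1 excludes species 2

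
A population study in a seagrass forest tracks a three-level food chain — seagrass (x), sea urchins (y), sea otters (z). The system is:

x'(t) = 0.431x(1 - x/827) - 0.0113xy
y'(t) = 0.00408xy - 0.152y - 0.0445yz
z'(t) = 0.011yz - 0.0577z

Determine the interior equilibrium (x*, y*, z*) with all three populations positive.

From dz/dt = 0: 0.011y* = 0.0577, so y* = 5.25.
From dx/dt = 0: 0.431(1 - x*/827) = 0.0113·5.25, giving x* = 827·(1 - 0.138) = 713.
From dy/dt = 0: 0.00408·713 - 0.152 = 0.0445z*, so z* = 2.76/0.0445 = 62.

x* ≈ 713, y* ≈ 5.25, z* ≈ 62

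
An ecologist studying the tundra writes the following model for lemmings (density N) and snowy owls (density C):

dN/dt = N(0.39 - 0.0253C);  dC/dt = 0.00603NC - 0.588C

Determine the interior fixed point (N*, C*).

N* ≈ 97.5, C* ≈ 15.4

Set dC/dt = 0 with C > 0: 0.00603N - 0.588 = 0, so N* = 0.588/0.00603 = 97.5.
Set dN/dt = 0 with N > 0: 0.39 - 0.0253C = 0, so C* = 0.39/0.0253 = 15.4.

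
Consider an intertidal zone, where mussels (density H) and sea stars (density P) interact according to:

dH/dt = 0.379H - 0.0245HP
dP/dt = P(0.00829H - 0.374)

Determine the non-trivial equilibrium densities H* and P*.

Set dP/dt = 0 with P > 0: 0.00829H - 0.374 = 0, so H* = 0.374/0.00829 = 45.1.
Set dH/dt = 0 with H > 0: 0.379 - 0.0245P = 0, so P* = 0.379/0.0245 = 15.5.

H* ≈ 45.1, P* ≈ 15.5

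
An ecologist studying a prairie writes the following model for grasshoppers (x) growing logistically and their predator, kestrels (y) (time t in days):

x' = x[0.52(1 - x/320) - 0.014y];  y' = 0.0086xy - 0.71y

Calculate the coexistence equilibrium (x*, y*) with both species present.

x* ≈ 82.6, y* ≈ 27.6

From dy/dt = 0 with y > 0: 0.0086x* = 0.71, so x* = 82.6.
Substitute into dx/dt = 0: 0.52(1 - 82.6/320) = 0.014y*.
The bracket is 0.742, giving y* = 0.386/0.014 = 27.6.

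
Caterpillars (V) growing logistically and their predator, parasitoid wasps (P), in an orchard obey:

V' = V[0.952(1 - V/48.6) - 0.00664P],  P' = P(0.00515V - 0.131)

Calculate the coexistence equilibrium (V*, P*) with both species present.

From dP/dt = 0 with P > 0: 0.00515V* = 0.131, so V* = 25.4.
Substitute into dV/dt = 0: 0.952(1 - 25.4/48.6) = 0.00664P*.
The bracket is 0.477, giving P* = 0.454/0.00664 = 68.3.

V* ≈ 25.4, P* ≈ 68.3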